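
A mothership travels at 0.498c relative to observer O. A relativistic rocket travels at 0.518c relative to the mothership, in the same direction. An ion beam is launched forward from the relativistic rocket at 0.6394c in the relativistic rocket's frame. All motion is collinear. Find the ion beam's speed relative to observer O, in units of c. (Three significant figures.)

0.954c

First combine the ion beam and relativistic rocket (S''→S'): u₁ = (0.6394 + 0.518)/(1 + 0.6394×0.518) = 1.1574/1.3312092 = 0.86944.
Then combine with the mothership (S'→S): u = (0.86944 + 0.498)/(1 + 0.86944×0.498) = 1.36744/1.43298112 = 0.95426.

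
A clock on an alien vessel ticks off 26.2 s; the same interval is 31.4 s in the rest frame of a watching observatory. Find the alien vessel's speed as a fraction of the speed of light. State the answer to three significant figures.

0.551c

γ = Δt/Δτ = 31.4/26.2 = 1.1985.
β = √(1 − 1/γ²) = √(1 − 0.696184) = √0.303816 = 0.551.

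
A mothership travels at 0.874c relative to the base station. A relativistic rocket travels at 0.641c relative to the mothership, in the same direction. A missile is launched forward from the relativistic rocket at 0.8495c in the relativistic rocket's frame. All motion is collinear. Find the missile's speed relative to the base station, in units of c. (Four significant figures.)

0.9976c

Apply u = (u'+v)/(1+u'v) twice. Missile in the mothership frame: (0.8495+0.641)/(1+0.8495·0.641) = 1.4905/1.5445295 = 0.96502c.
That velocity, transformed to the rest frame of the base station: (0.96502+0.874)/(1+0.96502·0.874) = 1.83902/1.84342748 = 0.99761c.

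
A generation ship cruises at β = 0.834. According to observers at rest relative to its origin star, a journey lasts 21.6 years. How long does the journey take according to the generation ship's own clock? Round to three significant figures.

11.9 years

With β = 0.834, γ = 1/√(1 − 0.834²) = 1/√0.304444 = 1.8124.
The moving clock records proper time: Δτ = Δt/γ = 21.6/1.8124 = 11.9 years.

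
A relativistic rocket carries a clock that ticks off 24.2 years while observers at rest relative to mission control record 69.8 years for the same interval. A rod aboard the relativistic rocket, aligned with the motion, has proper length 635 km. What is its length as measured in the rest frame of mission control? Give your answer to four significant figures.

From Δt = γΔτ: γ = 69.8/24.2 = 2.8843.
L = L₀/γ = 635/2.8843 = 220.2 km.

220.2 km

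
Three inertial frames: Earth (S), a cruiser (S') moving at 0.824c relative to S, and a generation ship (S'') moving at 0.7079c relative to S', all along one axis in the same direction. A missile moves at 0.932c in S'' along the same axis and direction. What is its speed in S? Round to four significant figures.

Compose velocities in two stages. Stage 1 (into S'): u₁ = (0.932+0.7079)/(1+0.932×0.7079) = 0.98803.
Stage 2 (into S): u = (0.98803+0.824)/(1+0.98803×0.824) = 0.99884, so the speed is 0.9988c.

0.9988c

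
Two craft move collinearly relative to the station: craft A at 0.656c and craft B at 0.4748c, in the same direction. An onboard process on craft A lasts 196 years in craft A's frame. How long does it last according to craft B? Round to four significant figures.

The velocity of craft A relative to craft B is (0.656 − 0.4748)c / (1 − 0.656×0.4748) = 0.26317c; relative speed 0.26317c.
At |u| = 0.26317c, γ = (1 − 0.0692584)^(−1/2) = 1.0365.
Craft A's interval is proper; time dilation gives Δt_B = γΔτ = 1.0365 × 196 years = 203.2 years.

203.2 years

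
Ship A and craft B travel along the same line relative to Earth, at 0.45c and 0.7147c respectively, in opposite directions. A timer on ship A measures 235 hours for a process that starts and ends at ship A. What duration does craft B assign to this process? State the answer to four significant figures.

Speed of ship A in craft B's frame: u = (v_A + v_B)/(1 + v_A v_B/c²) = (0.45 + 0.7147)/(1 + 0.45×0.7147) = 1.1647/1.321615 = 0.88127; |u| = 0.88127c.
γ for this relative speed: γ = 1/√(1 − 0.776637) = 2.1159.
Ship A's interval is proper; time dilation gives Δt_B = γΔτ = 2.1159 × 235 hours = 497.2 hours.

497.2 hours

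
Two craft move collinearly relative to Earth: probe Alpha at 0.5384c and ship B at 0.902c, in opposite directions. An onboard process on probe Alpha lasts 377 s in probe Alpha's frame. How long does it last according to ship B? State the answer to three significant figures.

1540 s

Speed of probe Alpha in ship B's frame: u = (v_A + v_B)/(1 + v_A v_B/c²) = (0.5384 + 0.902)/(1 + 0.5384×0.902) = 1.4404/1.4856368 = 0.96955; |u| = 0.96955c.
γ for this relative speed: γ = 1/√(1 − 0.940027) = 4.0834.
The clock on probe Alpha records proper time, so ship B measures Δt = γΔτ = 4.0834 × 377 = 1540 s.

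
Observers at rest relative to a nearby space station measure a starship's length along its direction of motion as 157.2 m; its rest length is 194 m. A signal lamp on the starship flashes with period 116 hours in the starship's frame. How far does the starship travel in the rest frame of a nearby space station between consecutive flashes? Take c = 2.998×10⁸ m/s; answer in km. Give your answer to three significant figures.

9.05×10^10 km

Length contraction gives γ = L₀/L = 194/157.2 = 1.2341.
β = √(1 − 1/γ²) = 0.58601. Lab-frame period = γτ = 1.2341×116 hours = 143.16 hours. Distance = βc × γτ = 0.58601 × 2.998×10⁸ m/s × 515376 s = 9.0544×10^13 m = 9.05×10^10 km.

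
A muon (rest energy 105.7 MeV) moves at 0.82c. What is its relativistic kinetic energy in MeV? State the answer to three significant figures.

γ = 1/√(1 − β²) = 1/√(1 − 0.6724) = 1/√0.3276 = 1/0.572364 = 1.74714.
Kinetic energy: K = (γ − 1)mc² = (1.74714 − 1) × 105.7 MeV = 0.74714 × 105.7 = 79.0 MeV.

79.0 MeV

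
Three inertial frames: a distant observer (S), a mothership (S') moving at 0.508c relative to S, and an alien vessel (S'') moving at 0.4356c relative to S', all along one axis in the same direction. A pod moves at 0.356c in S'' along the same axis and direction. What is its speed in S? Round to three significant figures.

0.885c

Compose velocities in two stages. Stage 1 (into S'): u₁ = (0.356+0.4356)/(1+0.356×0.4356) = 0.68532.
Stage 2 (into S): u = (0.68532+0.508)/(1+0.68532×0.508) = 0.88516, so the speed is 0.885c.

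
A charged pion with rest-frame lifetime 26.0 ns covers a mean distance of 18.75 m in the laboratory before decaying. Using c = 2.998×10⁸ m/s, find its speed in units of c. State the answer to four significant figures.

0.9234c

Let x = d/(cτ) = 18.75 m / (2.998×10⁸ m/s × 2.600×10^-8 s) = 2.4054. Since d = βγcτ, x = βγ = β/√(1−β²).
Solving: β² = x²/(1+x²) = 5.78595/6.78595 = 0.852637, so β = 0.9234.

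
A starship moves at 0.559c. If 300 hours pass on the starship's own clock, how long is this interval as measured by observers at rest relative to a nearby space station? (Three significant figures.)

γ = 1/√(1 − β²) = 1/√(1 − 0.312481) = 1/√0.687519 = 1/0.829168 = 1.206.
The onboard clock measures proper time, so the interval in the rest frame of a nearby space station is dilated: Δt = γ·Δτ = 1.206 × 300 hours = 362 hours.

362 hours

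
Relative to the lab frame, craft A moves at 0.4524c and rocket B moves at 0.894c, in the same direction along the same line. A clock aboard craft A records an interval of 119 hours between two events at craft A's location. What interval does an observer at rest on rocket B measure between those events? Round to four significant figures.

The velocity of craft A relative to rocket B is (0.4524 − 0.894)c / (1 − 0.4524×0.894) = −0.74149c; relative speed 0.74149c.
At |u| = 0.74149c, γ = (1 − 0.549807)^(−1/2) = 1.4904.
The clock on craft A records proper time, so rocket B measures Δt = γΔτ = 1.4904 × 119 = 177.4 hours.

177.4 hours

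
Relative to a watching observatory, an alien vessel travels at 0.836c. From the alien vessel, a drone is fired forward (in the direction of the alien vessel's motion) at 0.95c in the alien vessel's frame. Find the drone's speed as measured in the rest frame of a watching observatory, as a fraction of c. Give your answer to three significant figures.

0.995c

In units of c, u = (u' + v)/(1 + u'v) with u' = 0.95 and v = 0.836.
Numerator: 0.95 + 0.836 = 1.786. Denominator: 1 + (0.95)(0.836) = 1.7942.
u = 1.786/1.7942 = 0.99543, so the speed is 0.995c.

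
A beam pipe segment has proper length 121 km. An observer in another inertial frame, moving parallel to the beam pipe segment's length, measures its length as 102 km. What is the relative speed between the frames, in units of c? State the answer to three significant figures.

Length contraction gives γ = L₀/L = 121/102 = 1.1863.
β = √(1 − 1/γ²) = √0.289423 = 0.538.

0.538c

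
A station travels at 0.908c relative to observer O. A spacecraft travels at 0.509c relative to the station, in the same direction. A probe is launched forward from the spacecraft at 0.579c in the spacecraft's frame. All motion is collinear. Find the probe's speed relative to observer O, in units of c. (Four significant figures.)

0.9917c

Compose velocities in two stages. Stage 1 (into S'): u₁ = (0.579+0.509)/(1+0.579×0.509) = 0.84034.
Stage 2 (into S): u = (0.84034+0.908)/(1+0.84034×0.908) = 0.99167, so the speed is 0.9917c.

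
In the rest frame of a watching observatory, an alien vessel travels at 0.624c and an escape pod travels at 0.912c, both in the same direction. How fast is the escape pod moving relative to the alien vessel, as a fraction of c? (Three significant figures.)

0.668c

Transform to the alien vessel's frame: u' = (u − v)/(1 − uv/c²).
u' = (0.912 − 0.624)/(1 − 0.912×0.624) = 0.288/0.430912 = 0.66835.
Speed in the alien vessel's frame: 0.668c (in the same direction).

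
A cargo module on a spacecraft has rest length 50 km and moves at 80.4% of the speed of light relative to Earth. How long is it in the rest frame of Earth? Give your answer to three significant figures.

29.7 km

With β = 0.804, γ = 1/√(1 − 0.804²) = 1/√0.353584 = 1.6817.
Length contraction: L = L₀/γ = 50/1.6817 = 29.7 km.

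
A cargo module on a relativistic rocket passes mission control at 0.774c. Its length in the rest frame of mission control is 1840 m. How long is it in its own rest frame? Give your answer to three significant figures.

2910 m

γ = 1/√(1 − β²) = 1/√(1 − 0.599076) = 1/√0.400924 = 1/0.633186 = 1.5793.
Proper length: L₀ = γ·L = 1.5793 × 1840 = 2910 m.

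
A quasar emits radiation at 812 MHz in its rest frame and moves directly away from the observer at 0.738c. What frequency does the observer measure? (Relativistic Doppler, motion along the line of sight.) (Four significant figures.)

Relativistic Doppler (source moving away): f_obs = f_src · √((1−β)/(1+β)).
With β = 0.738: factor = √(0.262/1.738) = 0.38826.
f_obs = 812 × 0.38826 = 315.3 MHz.

315.3 MHz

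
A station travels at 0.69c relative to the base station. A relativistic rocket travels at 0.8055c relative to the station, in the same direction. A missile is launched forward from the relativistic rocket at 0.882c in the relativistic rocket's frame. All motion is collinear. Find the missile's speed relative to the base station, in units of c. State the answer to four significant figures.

0.9975c

Apply u = (u'+v)/(1+u'v) twice. Missile in the station frame: (0.882+0.8055)/(1+0.882·0.8055) = 1.6875/1.710451 = 0.98658c.
That velocity, transformed to the rest frame of the base station: (0.98658+0.69)/(1+0.98658·0.69) = 1.67658/1.6807402 = 0.99752c.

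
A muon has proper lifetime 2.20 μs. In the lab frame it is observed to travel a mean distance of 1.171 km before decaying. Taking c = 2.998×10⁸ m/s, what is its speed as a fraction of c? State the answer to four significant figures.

Let x = d/(cτ) = 1171 m / (2.998×10⁸ m/s × 2.200×10^-6 s) = 1.7754. Since d = βγcτ, x = βγ = β/√(1−β²).
Solving: β² = x²/(1+x²) = 3.15205/4.15205 = 0.759155, so β = 0.8713.

0.8713c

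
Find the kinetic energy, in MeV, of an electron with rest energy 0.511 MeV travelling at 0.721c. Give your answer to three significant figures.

β² = 0.519841, so γ = 1/√0.480159 = 1.44314.
Kinetic energy: K = (γ − 1)mc² = (1.44314 − 1) × 0.511 MeV = 0.44314 × 0.511 = 0.226 MeV.

0.226 MeV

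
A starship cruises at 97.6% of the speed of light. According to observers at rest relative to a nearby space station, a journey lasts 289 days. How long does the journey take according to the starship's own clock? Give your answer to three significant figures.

62.9 days

γ = 1/√(1 − β²) = 1/√(1 − 0.952576) = 1/√0.047424 = 1/0.217771 = 4.592.
The moving clock records proper time: Δτ = Δt/γ = 289/4.592 = 62.9 days.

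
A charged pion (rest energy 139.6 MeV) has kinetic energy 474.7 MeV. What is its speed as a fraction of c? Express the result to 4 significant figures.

0.9738c

γ = 1 + K/(mc²) = 1 + 474.7/139.6 = 4.4004.
β = √(1 − 1/γ²) = √(1 − 0.0516435) = √0.9483565 = 0.9738.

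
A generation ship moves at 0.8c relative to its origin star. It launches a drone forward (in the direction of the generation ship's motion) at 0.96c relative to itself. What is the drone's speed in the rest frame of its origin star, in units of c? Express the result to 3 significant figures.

In units of c, u = (u' + v)/(1 + u'v) with u' = 0.96 and v = 0.8.
Numerator: 0.96 + 0.8 = 1.76. Denominator: 1 + (0.96)(0.8) = 1.768.
u = 1.76/1.768 = 0.99548, so the speed is 0.995c.

0.995c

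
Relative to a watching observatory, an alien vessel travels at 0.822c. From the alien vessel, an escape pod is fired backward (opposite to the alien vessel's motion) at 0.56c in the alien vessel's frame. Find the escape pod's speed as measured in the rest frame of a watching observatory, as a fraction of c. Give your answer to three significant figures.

Relativistic velocity addition: u = (u' + v)/(1 + u'v/c²), with u' = −0.56c and v = 0.822c.
Numerator: −0.56 + 0.822 = 0.262. Denominator: 1 + (−0.56)(0.822) = 0.53968.
u = 0.262/0.53968 = 0.48547, so the speed is 0.485c.

0.485c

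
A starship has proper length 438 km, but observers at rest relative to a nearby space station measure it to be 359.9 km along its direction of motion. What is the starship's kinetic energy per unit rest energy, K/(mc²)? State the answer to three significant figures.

0.217

Length contraction gives γ = L₀/L = 438/359.9 = 1.217.
Since K = (γ−1)mc², K/(mc²) = 1.217 − 1 = 0.217.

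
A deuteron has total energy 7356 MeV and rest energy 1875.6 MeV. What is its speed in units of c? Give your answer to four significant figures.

Total energy E = γmc² gives γ = 7356/1875.6 = 3.9219.
Hence β = √(1 − 1/γ²) = √(1 − 0.065014) = √0.934986 = 0.9669.

0.9669c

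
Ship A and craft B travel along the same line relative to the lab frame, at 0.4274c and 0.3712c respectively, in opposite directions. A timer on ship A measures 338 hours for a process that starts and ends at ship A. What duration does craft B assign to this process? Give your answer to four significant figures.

Speed of ship A in craft B's frame: u = (v_A + v_B)/(1 + v_A v_B/c²) = (0.4274 + 0.3712)/(1 + 0.4274×0.3712) = 0.7986/1.15865088 = 0.68925; |u| = 0.68925c.
At |u| = 0.68925c, γ = (1 − 0.475066)^(−1/2) = 1.3802.
The clock on ship A records proper time, so craft B measures Δt = γΔτ = 1.3802 × 338 = 466.5 hours.

466.5 hours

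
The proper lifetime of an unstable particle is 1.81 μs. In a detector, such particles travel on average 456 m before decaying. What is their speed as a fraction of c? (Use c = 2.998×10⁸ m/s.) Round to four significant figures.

Lab distance = (lab lifetime)·v = γτ·βc, so βγ = d/(cτ) = 456.0/(2.998×10⁸ × 1.810×10^-6) = 0.84034.
With βγ = 0.84034: γ² = 1 + (βγ)² = 1.706171, and β = (βγ)/γ = 0.84034/1.3062 = 0.6433.

0.6433c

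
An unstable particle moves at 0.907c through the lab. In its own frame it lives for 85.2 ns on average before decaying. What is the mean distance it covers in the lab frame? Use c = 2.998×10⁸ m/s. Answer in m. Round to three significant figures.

With β = 0.907, γ = 1/√(1 − 0.907²) = 1/√0.177351 = 2.3746.
Lab-frame lifetime: Δt = γτ = 2.3746 × 85.2 ns = 202.32 ns.
Distance: d = vΔt = 0.907 × 2.998×10⁸ m/s × 2.0232×10^-7 s = 55.0 m.

55.0 m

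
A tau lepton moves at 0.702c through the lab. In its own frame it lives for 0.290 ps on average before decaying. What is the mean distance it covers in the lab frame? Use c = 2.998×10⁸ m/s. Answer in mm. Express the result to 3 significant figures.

0.0857 mm

With β = 0.702, γ = 1/√(1 − 0.702²) = 1/√0.507196 = 1.4041.
Lab-frame lifetime: Δt = γτ = 1.4041 × 0.290 ps = 0.40719 ps.
Distance: d = vΔt = 0.702 × 2.998×10⁸ m/s × 4.0719×10^-13 s = 8.57×10^-5 m = 0.0857 mm.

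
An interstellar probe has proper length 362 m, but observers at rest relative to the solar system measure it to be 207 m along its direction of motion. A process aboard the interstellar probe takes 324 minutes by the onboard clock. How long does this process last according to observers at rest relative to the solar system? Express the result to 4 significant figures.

566.6 minutes

From L = L₀/γ: γ = 362/207 = 1.74879.
The same γ dilates the second interval: 1.74879 × 324 minutes = 566.6 minutes.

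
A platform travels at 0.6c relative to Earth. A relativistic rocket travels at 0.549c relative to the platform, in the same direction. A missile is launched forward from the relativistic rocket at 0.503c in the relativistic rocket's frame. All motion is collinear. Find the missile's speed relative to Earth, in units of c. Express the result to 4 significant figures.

Compose velocities in two stages. Stage 1 (into S'): u₁ = (0.503+0.549)/(1+0.503×0.549) = 0.82436.
Stage 2 (into S): u = (0.82436+0.6)/(1+0.82436×0.6) = 0.95299, so the speed is 0.9530c.

0.9530c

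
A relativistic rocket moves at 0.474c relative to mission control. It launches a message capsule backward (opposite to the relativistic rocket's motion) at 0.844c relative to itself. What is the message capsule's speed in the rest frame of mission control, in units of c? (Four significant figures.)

In units of c, u = (u' + v)/(1 + u'v) with u' = −0.844 and v = 0.474.
Numerator: −0.844 + 0.474 = −0.37. Denominator: 1 + (−0.844)(0.474) = 0.599944.
u = −0.37/0.599944 = −0.61672, so the speed is 0.6167c.

0.6167c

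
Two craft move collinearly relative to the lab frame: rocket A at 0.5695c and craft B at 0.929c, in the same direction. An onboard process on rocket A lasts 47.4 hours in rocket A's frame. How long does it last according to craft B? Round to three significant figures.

73.4 hours

Transform rocket A's velocity into craft B's frame: (0.5695 − 0.929)/(1 − 0.5695·0.929) = −0.3595/0.4709345, so the relative speed is 0.76338c.
At |u| = 0.76338c, γ = (1 − 0.582749)^(−1/2) = 1.5481.
The clock on rocket A records proper time, so craft B measures Δt = γΔτ = 1.5481 × 47.4 = 73.4 hours.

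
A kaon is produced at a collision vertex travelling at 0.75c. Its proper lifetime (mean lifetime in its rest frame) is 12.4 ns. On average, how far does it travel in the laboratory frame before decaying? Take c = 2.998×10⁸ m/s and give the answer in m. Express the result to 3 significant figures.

β² = 0.5625, so γ = 1/√0.4375 = 1.5119.
Lab-frame lifetime: Δt = γτ = 1.5119 × 12.4 ns = 18.748 ns.
Distance: d = vΔt = 0.75 × 2.998×10⁸ m/s × 1.8748×10^-8 s = 4.22 m.

4.22 m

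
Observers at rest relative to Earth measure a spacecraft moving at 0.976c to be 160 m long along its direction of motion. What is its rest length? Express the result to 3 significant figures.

With β = 0.976, γ = 1/√(1 − 0.976²) = 1/√0.047424 = 4.592.
Proper length: L₀ = γ·L = 4.592 × 160 = 735 m.

735 m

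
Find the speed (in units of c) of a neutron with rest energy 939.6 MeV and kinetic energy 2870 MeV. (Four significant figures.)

0.9691c

K = (γ−1)mc², so γ = 1 + 2870/939.6 = 4.0545.
Then v/c = √(1 − γ⁻²) = √(1 − 0.0608311) = √0.9391689 = 0.9691.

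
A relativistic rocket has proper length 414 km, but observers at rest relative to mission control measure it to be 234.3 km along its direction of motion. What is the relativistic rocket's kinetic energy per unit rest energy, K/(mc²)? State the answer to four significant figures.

γ = L₀/L = 414/234.3 = 1.76697.
K/(mc²) = γ − 1 = 1.76697 − 1 = 0.7670.

0.7670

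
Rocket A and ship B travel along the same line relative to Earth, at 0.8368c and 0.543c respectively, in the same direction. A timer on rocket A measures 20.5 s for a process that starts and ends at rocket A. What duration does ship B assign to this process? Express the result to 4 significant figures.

The velocity of rocket A relative to ship B is (0.8368 − 0.543)c / (1 − 0.8368×0.543) = 0.53847c; relative speed 0.53847c.
γ for this relative speed: γ = 1/√(1 − 0.28995) = 1.1867.
Rocket A's interval is proper; time dilation gives Δt_B = γΔτ = 1.1867 × 20.5 s = 24.33 s.

24.33 s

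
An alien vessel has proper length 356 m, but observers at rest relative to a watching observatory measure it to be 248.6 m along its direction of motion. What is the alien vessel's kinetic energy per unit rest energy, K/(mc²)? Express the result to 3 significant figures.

γ = L₀/L = 356/248.6 = 1.43202.
K/(mc²) = γ − 1 = 1.43202 − 1 = 0.432.

0.432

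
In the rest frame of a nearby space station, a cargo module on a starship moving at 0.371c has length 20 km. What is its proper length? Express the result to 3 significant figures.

β² = 0.137641, so γ = 1/√0.862359 = 1.0769.
Proper length: L₀ = γ·L = 1.0769 × 20 = 21.5 km.

21.5 km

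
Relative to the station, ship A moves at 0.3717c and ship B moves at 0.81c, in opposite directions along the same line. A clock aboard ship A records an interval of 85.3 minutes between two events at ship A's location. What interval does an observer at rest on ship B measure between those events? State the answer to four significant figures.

Transform ship A's velocity into ship B's frame: (0.3717 + 0.81)/(1 + 0.3717·0.81) = 1.1817/1.301077, so the relative speed is 0.90825c.
At |u| = 0.90825c, γ = (1 − 0.824918)^(−1/2) = 2.3899.
Ship A's interval is proper; time dilation gives Δt_B = γΔτ = 2.3899 × 85.3 minutes = 203.9 minutes.

203.9 minutes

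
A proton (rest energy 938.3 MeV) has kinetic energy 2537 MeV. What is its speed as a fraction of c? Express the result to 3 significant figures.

K = (γ−1)mc², so γ = 1 + 2537/938.3 = 3.7038.
Then v/c = √(1 − γ⁻²) = √(1 − 0.0728962) = √0.9271038 = 0.963.

0.963c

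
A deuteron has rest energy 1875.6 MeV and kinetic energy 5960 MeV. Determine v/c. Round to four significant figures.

0.9709

γ = 1 + K/(mc²) = 1 + 5960/1875.6 = 4.1776.
β = √(1 − 1/γ²) = √(1 − 0.0572989) = √0.9427011 = 0.9709.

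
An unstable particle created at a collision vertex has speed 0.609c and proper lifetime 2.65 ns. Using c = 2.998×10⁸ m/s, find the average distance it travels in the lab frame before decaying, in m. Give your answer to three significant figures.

0.610 m

γ = 1/√(1 − β²) = 1/√(1 − 0.370881) = 1/√0.629119 = 1/0.79317 = 1.2608.
Lab-frame lifetime: Δt = γτ = 1.2608 × 2.65 ns = 3.3411 ns.
Distance: d = vΔt = 0.609 × 2.998×10⁸ m/s × 3.3411×10^-9 s = 0.610 m.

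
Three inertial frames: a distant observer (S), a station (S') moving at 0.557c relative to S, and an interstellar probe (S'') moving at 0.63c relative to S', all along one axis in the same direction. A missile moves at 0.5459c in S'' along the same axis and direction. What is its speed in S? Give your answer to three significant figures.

0.963c

Compose velocities in two stages. Stage 1 (into S'): u₁ = (0.5459+0.63)/(1+0.5459×0.63) = 0.87498.
Stage 2 (into S): u = (0.87498+0.557)/(1+0.87498×0.557) = 0.96276, so the speed is 0.963c.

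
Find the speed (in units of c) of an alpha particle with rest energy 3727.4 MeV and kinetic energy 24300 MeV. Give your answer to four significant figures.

0.9911c

γ = 1 + K/(mc²) = 1 + 24300/3727.4 = 7.5193.
β = √(1 − 1/γ²) = √(1 − 0.0176866) = √0.9823134 = 0.9911.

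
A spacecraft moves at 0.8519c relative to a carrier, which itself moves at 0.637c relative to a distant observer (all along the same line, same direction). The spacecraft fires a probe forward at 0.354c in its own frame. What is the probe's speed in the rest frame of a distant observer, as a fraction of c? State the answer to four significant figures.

Apply u = (u'+v)/(1+u'v) twice. Probe in the carrier frame: (0.354+0.8519)/(1+0.354·0.8519) = 1.2059/1.3015726 = 0.92649c.
That velocity, transformed to the rest frame of a distant observer: (0.92649+0.637)/(1+0.92649·0.637) = 1.56349/1.59017413 = 0.98322c.

0.9832c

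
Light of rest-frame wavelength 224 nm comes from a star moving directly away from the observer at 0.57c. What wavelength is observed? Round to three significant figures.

Relativistic Doppler for wavelength: λ_obs = λ_src · √((1+β)/(1−β)).
With β = 0.57: factor = √(1.57/0.43) = 1.9108.
λ_obs = 224 × 1.9108 = 428 nm.

428 nm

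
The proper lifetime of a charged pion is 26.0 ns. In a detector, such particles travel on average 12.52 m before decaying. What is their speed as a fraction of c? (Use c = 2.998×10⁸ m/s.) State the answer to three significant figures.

0.849c

Lab distance = (lab lifetime)·v = γτ·βc, so βγ = d/(cτ) = 12.52/(2.998×10⁸ × 2.600×10^-8) = 1.6062.
With βγ = 1.6062: γ² = 1 + (βγ)² = 3.57988, and β = (βγ)/γ = 1.6062/1.89206 = 0.849.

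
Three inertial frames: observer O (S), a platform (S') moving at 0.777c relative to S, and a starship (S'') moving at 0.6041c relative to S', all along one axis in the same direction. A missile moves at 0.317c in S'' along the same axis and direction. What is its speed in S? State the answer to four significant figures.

Apply u = (u'+v)/(1+u'v) twice. Missile in the platform frame: (0.317+0.6041)/(1+0.317·0.6041) = 0.9211/1.1914997 = 0.77306c.
That velocity, transformed to the rest frame of observer O: (0.77306+0.777)/(1+0.77306·0.777) = 1.55006/1.60066762 = 0.96838c.

0.9684c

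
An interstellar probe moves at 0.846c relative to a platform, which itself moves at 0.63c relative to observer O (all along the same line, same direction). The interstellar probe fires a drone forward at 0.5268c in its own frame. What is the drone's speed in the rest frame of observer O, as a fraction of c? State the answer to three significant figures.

0.988c

Apply u = (u'+v)/(1+u'v) twice. Drone in the platform frame: (0.5268+0.846)/(1+0.5268·0.846) = 1.3728/1.4456728 = 0.94959c.
That velocity, transformed to the rest frame of observer O: (0.94959+0.63)/(1+0.94959·0.63) = 1.57959/1.5982417 = 0.98833c.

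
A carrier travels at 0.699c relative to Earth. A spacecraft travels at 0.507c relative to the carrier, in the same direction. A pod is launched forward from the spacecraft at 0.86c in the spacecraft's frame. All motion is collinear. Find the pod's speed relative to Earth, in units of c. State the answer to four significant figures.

0.9913c

Compose velocities in two stages. Stage 1 (into S'): u₁ = (0.86+0.507)/(1+0.86×0.507) = 0.95194.
Stage 2 (into S): u = (0.95194+0.699)/(1+0.95194×0.699) = 0.99131, so the speed is 0.9913c.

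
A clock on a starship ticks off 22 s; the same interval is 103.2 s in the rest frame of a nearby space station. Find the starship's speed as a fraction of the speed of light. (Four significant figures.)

γ = Δt/Δτ = 103.2/22 = 4.6909.
β = √(1 − 1/γ²) = √(1 − 0.0454452) = √0.9545548 = 0.9770.

0.9770c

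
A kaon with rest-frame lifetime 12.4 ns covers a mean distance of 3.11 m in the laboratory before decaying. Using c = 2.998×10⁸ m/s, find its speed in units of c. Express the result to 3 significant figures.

0.642c

d = βγcτ ⇒ βγ = d/(cτ) = 3.110 m / (3.71752 m) = 0.83658.
β = (βγ)/√(1+(βγ)²) = 0.83658/√1.699866 = 0.642.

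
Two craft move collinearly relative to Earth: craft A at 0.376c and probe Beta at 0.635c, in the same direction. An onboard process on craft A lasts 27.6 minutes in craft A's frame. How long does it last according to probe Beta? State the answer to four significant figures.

29.35 minutes

The velocity of craft A relative to probe Beta is (0.376 − 0.635)c / (1 − 0.376×0.635) = −0.34023c; relative speed 0.34023c.
γ for this relative speed: γ = 1/√(1 − 0.115756) = 1.0634.
The clock on craft A records proper time, so probe Beta measures Δt = γΔτ = 1.0634 × 27.6 = 29.35 minutes.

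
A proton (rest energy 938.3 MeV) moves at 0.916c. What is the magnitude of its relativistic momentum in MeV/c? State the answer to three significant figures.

2140 MeV/c

γ = 1/√(1 − β²) = 1/√(1 − 0.839056) = 1/√0.160944 = 1/0.401178 = 2.4927.
Momentum: p = γβ·mc = 2.4927 × 0.916 × 938.3 MeV/c = 2140 MeV/c.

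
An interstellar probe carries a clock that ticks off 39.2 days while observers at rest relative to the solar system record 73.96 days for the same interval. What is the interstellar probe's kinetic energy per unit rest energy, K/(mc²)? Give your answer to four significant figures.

0.8867

γ = Δt/Δτ = 73.96/39.2 = 1.88673.
Since K = (γ−1)mc², K/(mc²) = 1.88673 − 1 = 0.8867.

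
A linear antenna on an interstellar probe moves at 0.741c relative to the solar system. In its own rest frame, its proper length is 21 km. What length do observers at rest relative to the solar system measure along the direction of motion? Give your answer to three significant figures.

14.1 km

γ = 1/√(1 − β²) = 1/√(1 − 0.549081) = 1/√0.450919 = 1/0.671505 = 1.4892.
Along the direction of motion the measured length is L₀/γ = 21/1.4892 = 14.1 km.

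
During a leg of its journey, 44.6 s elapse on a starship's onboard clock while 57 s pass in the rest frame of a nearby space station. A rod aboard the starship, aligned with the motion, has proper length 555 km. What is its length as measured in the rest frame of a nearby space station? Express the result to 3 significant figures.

434 km

From Δt = γΔτ: γ = 57/44.6 = 1.27803.
The rod contracts by the same γ: 555 km / 1.27803 = 434 km.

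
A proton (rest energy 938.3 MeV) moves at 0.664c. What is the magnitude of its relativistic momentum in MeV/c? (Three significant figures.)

833 MeV/c

With β = 0.664, γ = 1/√(1 − 0.664²) = 1/√0.559104 = 1.3374.
Momentum: p = γβ·mc = 1.3374 × 0.664 × 938.3 MeV/c = 833 MeV/c.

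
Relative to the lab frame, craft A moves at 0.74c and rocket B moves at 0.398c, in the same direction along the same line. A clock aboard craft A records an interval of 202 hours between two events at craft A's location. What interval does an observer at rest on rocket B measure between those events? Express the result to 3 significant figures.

Speed of craft A in rocket B's frame: u = (v_A − v_B)/(1 − v_A v_B/c²) = (0.74 − 0.398)/(1 − 0.74×0.398) = 0.342/0.70548 = 0.48478; |u| = 0.48478c.
γ for this relative speed: γ = 1/√(1 − 0.235012) = 1.1433.
Craft A's interval is proper; time dilation gives Δt_B = γΔτ = 1.1433 × 202 hours = 231 hours.

231 hours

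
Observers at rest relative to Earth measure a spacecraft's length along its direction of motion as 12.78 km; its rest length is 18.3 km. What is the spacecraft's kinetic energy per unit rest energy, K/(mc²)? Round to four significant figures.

From L = L₀/γ: γ = 18.3/12.78 = 1.43192.
Since K = (γ−1)mc², K/(mc²) = 1.43192 − 1 = 0.4319.

0.4319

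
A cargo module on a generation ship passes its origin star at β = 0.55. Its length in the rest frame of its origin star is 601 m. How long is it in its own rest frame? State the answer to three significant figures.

720 m

With β = 0.55, γ = 1/√(1 − 0.55²) = 1/√0.6975 = 1.1974.
Proper length: L₀ = γ·L = 1.1974 × 601 = 720 m.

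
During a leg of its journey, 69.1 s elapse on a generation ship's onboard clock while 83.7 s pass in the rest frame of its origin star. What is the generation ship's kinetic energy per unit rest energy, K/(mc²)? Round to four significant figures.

0.2113

γ = Δt/Δτ = 83.7/69.1 = 1.21129.
Since K = (γ−1)mc², K/(mc²) = 1.21129 − 1 = 0.2113.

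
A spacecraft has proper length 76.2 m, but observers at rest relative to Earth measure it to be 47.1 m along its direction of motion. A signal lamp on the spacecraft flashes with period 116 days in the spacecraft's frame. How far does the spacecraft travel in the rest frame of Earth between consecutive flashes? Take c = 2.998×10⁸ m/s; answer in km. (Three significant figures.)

Length contraction gives γ = L₀/L = 76.2/47.1 = 1.61783.
β = √(1 − 1/γ²) = 0.78609. Lab-frame period = γτ = 1.61783×116 days = 187.67 days. Distance = βc × γτ = 0.78609 × 2.998×10⁸ m/s × 16214688 s = 3.8213×10^15 m = 3.82×10^12 km.

3.82×10^12 km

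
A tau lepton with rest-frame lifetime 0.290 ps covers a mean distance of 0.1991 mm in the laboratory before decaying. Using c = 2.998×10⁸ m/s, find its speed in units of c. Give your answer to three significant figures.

d = βγcτ ⇒ βγ = d/(cτ) = 1.991×10^-4 m / (8.6942×10^-5 m) = 2.29.
β = (βγ)/√(1+(βγ)²) = 2.29/√6.2441 = 0.916.

0.916c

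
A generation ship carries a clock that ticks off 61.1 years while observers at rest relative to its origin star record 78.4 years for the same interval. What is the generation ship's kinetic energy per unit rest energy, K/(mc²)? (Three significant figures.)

From Δt = γΔτ: γ = 78.4/61.1 = 1.28314.
Since K = (γ−1)mc², K/(mc²) = 1.28314 − 1 = 0.283.

0.283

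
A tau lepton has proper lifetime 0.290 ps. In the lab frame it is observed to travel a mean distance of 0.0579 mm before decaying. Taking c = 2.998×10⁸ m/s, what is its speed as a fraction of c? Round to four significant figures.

d = βγcτ ⇒ βγ = d/(cτ) = 5.790×10^-5 m / (8.6942×10^-5 m) = 0.66596.
β = (βγ)/√(1+(βγ)²) = 0.66596/√1.443503 = 0.5543.

0.5543c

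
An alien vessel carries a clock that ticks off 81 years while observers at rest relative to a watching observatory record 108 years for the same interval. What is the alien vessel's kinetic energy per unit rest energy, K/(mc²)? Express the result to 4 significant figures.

0.3333

γ = Δt/Δτ = 108/81 = 1.33333.
Since K = (γ−1)mc², K/(mc²) = 1.33333 − 1 = 0.3333.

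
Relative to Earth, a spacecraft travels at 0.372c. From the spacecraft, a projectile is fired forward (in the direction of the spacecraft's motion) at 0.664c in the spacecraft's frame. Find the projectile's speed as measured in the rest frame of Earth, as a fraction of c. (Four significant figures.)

0.8308c

In units of c, u = (u' + v)/(1 + u'v) with u' = 0.664 and v = 0.372.
Numerator: 0.664 + 0.372 = 1.036. Denominator: 1 + (0.664)(0.372) = 1.247008.
u = 1.036/1.247008 = 0.83079, so the speed is 0.8308c.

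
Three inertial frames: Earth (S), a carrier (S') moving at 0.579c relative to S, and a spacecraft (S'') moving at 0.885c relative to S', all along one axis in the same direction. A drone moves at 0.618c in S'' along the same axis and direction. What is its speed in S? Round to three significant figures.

First combine the drone and spacecraft (S''→S'): u₁ = (0.618 + 0.885)/(1 + 0.618×0.885) = 1.503/1.54693 = 0.9716.
Then combine with the carrier (S'→S): u = (0.9716 + 0.579)/(1 + 0.9716×0.579) = 1.5506/1.5625564 = 0.99235.

0.992c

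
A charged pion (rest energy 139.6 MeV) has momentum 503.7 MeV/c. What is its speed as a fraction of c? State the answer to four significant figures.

pc/(mc²) = 503.7/139.6 = 3.6082 = βγ = β/√(1−β²).
So β² = x²/(1 + x²) with x = 3.6082: x² = 13.0191, β² = 13.0191/14.0191 = 0.928669, β = 0.9637.

0.9637c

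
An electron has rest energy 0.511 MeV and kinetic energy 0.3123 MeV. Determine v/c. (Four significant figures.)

0.7841

γ = 1 + K/(mc²) = 1 + 0.3123/0.511 = 1.6112.
β = √(1 − 1/γ²) = √(1 − 0.385213) = √0.614787 = 0.7841.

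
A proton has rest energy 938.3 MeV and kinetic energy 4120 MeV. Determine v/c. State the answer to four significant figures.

0.9826

K = (γ−1)mc², so γ = 1 + 4120/938.3 = 5.3909.
Then v/c = √(1 − γ⁻²) = √(1 − 0.0344094) = √0.9655906 = 0.9826.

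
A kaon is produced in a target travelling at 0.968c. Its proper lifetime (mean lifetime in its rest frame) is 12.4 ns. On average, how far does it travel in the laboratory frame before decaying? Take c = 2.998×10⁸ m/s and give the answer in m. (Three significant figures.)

With β = 0.968, γ = 1/√(1 − 0.968²) = 1/√0.062976 = 3.9849.
Lab-frame lifetime: Δt = γτ = 3.9849 × 12.4 ns = 49.413 ns.
Distance: d = vΔt = 0.968 × 2.998×10⁸ m/s × 4.9413×10^-8 s = 14.3 m.

14.3 m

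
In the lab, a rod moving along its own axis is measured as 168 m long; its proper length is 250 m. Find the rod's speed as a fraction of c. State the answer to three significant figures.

Length contraction gives γ = L₀/L = 250/168 = 1.4881.
β = √(1 − 1/γ²) = √0.548419 = 0.741.

0.741c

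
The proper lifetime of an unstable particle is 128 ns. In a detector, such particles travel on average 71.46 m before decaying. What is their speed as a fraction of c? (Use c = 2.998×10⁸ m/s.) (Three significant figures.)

Let x = d/(cτ) = 71.46 m / (2.998×10⁸ m/s × 1.280×10^-7 s) = 1.8622. Since d = βγcτ, x = βγ = β/√(1−β²).
Solving: β² = x²/(1+x²) = 3.46779/4.46779 = 0.776176, so β = 0.881.

0.881c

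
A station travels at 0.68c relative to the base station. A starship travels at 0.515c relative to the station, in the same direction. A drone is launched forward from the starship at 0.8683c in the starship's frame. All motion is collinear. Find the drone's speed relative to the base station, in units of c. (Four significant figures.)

0.9914c

First combine the drone and starship (S''→S'): u₁ = (0.8683 + 0.515)/(1 + 0.8683×0.515) = 1.3833/1.4471745 = 0.95586.
Then combine with the station (S'→S): u = (0.95586 + 0.68)/(1 + 0.95586×0.68) = 1.63586/1.6499848 = 0.99144.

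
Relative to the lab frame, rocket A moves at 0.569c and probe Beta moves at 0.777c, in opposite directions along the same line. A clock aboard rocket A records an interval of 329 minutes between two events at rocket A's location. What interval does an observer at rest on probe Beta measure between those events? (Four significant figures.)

916.5 minutes

Speed of rocket A in probe Beta's frame: u = (v_A + v_B)/(1 + v_A v_B/c²) = (0.569 + 0.777)/(1 + 0.569×0.777) = 1.346/1.442113 = 0.93335; |u| = 0.93335c.
γ for this relative speed: γ = 1/√(1 − 0.871142) = 2.7858.
Rocket A's interval is proper; time dilation gives Δt_B = γΔτ = 2.7858 × 329 minutes = 916.5 minutes.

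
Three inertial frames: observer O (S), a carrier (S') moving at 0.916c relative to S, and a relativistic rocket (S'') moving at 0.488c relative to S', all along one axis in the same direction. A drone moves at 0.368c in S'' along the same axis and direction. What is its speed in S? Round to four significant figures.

0.9862c

First combine the drone and relativistic rocket (S''→S'): u₁ = (0.368 + 0.488)/(1 + 0.368×0.488) = 0.856/1.179584 = 0.72568.
Then combine with the carrier (S'→S): u = (0.72568 + 0.916)/(1 + 0.72568×0.916) = 1.64168/1.66472288 = 0.98616.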